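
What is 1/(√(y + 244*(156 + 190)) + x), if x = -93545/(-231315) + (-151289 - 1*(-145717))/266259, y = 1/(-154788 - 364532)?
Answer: -7613263655988329588200/1676082127358944516952209199 + 76458376783067762*√5692145996084570/1676082127358944516952209199 ≈ 0.0034371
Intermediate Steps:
y = -1/519320 (y = 1/(-519320) = -1/519320 ≈ -1.9256e-6)
x = 74978765/195522859 (x = -93545*(-1/231315) + (-151289 + 145717)*(1/266259) = 18709/46263 - 5572*1/266259 = 18709/46263 - 796/38037 = 74978765/195522859 ≈ 0.38348)
1/(√(y + 244*(156 + 190)) + x) = 1/(√(-1/519320 + 244*(156 + 190)) + 74978765/195522859) = 1/(√(-1/519320 + 244*346) + 74978765/195522859) = 1/(√(-1/519320 + 84424) + 74978765/195522859) = 1/(√(43843071679/519320) + 74978765/195522859) = 1/(√5692145996084570/259660 + 74978765/195522859) = 1/(74978765/195522859 + √5692145996084570/259660)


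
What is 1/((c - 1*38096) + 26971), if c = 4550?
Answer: -1/6575 ≈ -0.00015209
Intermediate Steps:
1/((c - 1*38096) + 26971) = 1/((4550 - 1*38096) + 26971) = 1/((4550 - 38096) + 26971) = 1/(-33546 + 26971) = 1/(-6575) = -1/6575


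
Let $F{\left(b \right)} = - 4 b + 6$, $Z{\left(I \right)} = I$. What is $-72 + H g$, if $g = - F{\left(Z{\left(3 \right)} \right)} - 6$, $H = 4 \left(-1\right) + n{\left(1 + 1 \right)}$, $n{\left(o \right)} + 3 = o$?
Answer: $-72$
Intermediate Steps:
$n{\left(o \right)} = -3 + o$
$F{\left(b \right)} = 6 - 4 b$
$H = -5$ ($H = 4 \left(-1\right) + \left(-3 + \left(1 + 1\right)\right) = -4 + \left(-3 + 2\right) = -4 - 1 = -5$)
$g = 0$ ($g = - (6 - 12) - 6 = \left(-1\right) \left(-6\right) - 6 = 6 - 6 = 0$)
$-72 + H g = -72 - 0 = -72 + 0 = -72$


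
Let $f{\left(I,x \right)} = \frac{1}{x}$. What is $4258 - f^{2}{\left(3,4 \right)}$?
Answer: $\frac{68127}{16} \approx 4257.9$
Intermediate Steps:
$4258 - f^{2}{\left(3,4 \right)} = 4258 - \left(\frac{1}{4}\right)^{2} = 4258 - \frac{1}{16} = \frac{68127}{16}$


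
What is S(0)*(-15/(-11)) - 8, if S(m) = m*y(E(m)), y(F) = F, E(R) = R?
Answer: -8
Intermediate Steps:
S(m) = m² (S(m) = m*m = m²)
S(0)*(-15/(-11)) - 8 = 0²*(-15/(-11)) - 8 = 0*(-15*(-1/11)) - 8 = 0*(15/11) - 8 = 0 - 8 = -8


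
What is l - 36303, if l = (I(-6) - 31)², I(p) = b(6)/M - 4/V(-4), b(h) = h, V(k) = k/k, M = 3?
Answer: -35214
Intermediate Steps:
V(k) = 1
I(p) = -2 (I(p) = 6/3 - 4/1 = 6*(⅓) - 4*1 = 2 - 4 = -2)
l = 1089 (l = (-2 - 31)² = (-33)² = 1089)
l - 36303 = 1089 - 36303 = -35214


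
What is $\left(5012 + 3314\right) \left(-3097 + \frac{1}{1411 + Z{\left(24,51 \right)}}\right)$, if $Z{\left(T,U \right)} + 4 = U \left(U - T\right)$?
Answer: $- \frac{35893581661}{1392} \approx -2.5786 \cdot 10^{7}$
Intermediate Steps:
$Z{\left(T,U \right)} = -4 + U \left(U - T\right)$
$\left(5012 + 3314\right) \left(-3097 + \frac{1}{1411 + Z{\left(24,51 \right)}}\right) = \left(5012 + 3314\right) \left(-3097 + \frac{1}{1411 - \left(4 - 2601 + 1224\right)}\right) = 8326 \left(-3097 + \frac{1}{1411 - -1373}\right) = 8326 \left(-3097 + \frac{1}{1411 + 1373}\right) = 8326 \left(-3097 + \frac{1}{2784}\right) = 8326 \left(- \frac{8622047}{2784}\right) = - \frac{35893581661}{1392}$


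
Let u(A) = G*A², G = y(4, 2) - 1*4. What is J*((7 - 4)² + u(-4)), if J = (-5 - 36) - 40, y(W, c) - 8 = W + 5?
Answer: -17577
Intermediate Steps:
y(W, c) = 13 + W (y(W, c) = 8 + (W + 5) = 8 + (5 + W) = 13 + W)
G = 13 (G = (13 + 4) - 1*4 = 17 - 4 = 13)
J = -81 (J = -41 - 40 = -81)
u(A) = 13*A²
J*((7 - 4)² + u(-4)) = -81*((7 - 4)² + 13*(-4)²) = -81*(3² + 13*16) = -81*(9 + 208) = -81*217 = -17577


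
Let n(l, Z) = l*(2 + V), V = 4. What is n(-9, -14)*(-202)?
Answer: 10908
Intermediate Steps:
n(l, Z) = 6*l (n(l, Z) = l*(2 + 4) = l*6 = 6*l)
n(-9, -14)*(-202) = (6*(-9))*(-202) = -54*(-202) = 10908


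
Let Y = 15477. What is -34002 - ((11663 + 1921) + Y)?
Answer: -63063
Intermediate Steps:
-34002 - ((11663 + 1921) + Y) = -34002 - ((11663 + 1921) + 15477) = -34002 - (13584 + 15477) = -34002 - 1*29061 = -34002 - 29061 = -63063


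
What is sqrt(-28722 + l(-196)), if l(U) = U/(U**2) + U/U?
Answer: I*sqrt(5629317)/14 ≈ 169.47*I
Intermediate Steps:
l(U) = 1 + 1/U (l(U) = U/U**2 + 1 = 1/U + 1 = 1 + 1/U)
sqrt(-28722 + l(-196)) = sqrt(-28722 + (1 - 196)/(-196)) = sqrt(-28722 - 1/196*(-195)) = sqrt(-28722 + 195/196) = sqrt(-5629317/196) = I*sqrt(5629317)/14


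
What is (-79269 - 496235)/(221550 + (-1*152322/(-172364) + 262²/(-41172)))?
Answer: -510513096398304/196529957231171 ≈ -2.5976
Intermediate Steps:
(-79269 - 496235)/(221550 + (-1*152322/(-172364) + 262²/(-41172))) = -575504/(221550 + (-152322*(-1/172364) + 68644*(-1/41172))) = -575504/(221550 + (76161/86182 - 17161/10293)) = -575504/(221550 - 695044129/887071326) = -575504/196529957231171/887071326 = -575504*887071326/196529957231171 = -510513096398304/196529957231171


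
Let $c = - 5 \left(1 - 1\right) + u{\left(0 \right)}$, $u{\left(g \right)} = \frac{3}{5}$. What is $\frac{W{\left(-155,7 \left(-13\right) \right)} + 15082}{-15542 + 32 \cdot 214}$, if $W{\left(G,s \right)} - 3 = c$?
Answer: $- \frac{37714}{21735} \approx -1.7352$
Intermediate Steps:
$u{\left(g \right)} = \frac{3}{5}$ ($u{\left(g \right)} = 3 \cdot \frac{1}{5} = \frac{3}{5}$)
$c = \frac{3}{5}$ ($c = - 5 \left(1 - 1\right) + \frac{3}{5} = \left(-5\right) 0 + \frac{3}{5} = 0 + \frac{3}{5} = \frac{3}{5} \approx 0.6$)
$W{\left(G,s \right)} = \frac{18}{5}$ ($W{\left(G,s \right)} = 3 + \frac{3}{5} = \frac{18}{5}$)
$\frac{W{\left(-155,7 \left(-13\right) \right)} + 15082}{-15542 + 32 \cdot 214} = \frac{\frac{18}{5} + 15082}{-15542 + 32 \cdot 214} = \frac{75428}{5 \left(-15542 + 6848\right)} = \frac{75428}{5 \left(-8694\right)} = \frac{75428}{5} \left(- \frac{1}{8694}\right) = - \frac{37714}{21735}$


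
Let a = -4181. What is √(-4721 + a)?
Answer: I*√8902 ≈ 94.35*I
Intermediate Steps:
√(-4721 + a) = √(-4721 - 4181) = √(-8902) = I*√8902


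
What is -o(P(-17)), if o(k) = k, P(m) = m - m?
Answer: 0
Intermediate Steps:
P(m) = 0
-o(P(-17)) = -1*0 = 0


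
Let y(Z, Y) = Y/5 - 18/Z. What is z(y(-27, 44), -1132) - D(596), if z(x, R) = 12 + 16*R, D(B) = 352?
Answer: -18452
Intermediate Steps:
y(Z, Y) = -18/Z + Y/5 (y(Z, Y) = Y*(1/5) - 18/Z = Y/5 - 18/Z = -18/Z + Y/5)
z(y(-27, 44), -1132) - D(596) = (12 + 16*(-1132)) - 1*352 = (12 - 18112) - 352 = -18100 - 352 = -18452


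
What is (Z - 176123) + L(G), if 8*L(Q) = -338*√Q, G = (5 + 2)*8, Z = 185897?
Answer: 9774 - 169*√14/2 ≈ 9457.8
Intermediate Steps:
G = 56 (G = 7*8 = 56)
L(Q) = -169*√Q/4 (L(Q) = (-338*√Q)/8 = -169*√Q/4)
(Z - 176123) + L(G) = (185897 - 176123) - 169*√14/2 = 9774 - 169*√14/2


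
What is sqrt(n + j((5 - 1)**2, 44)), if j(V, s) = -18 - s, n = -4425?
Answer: I*sqrt(4487) ≈ 66.985*I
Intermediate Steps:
sqrt(n + j((5 - 1)**2, 44)) = sqrt(-4425 + (-18 - 1*44)) = sqrt(-4425 + (-18 - 44)) = sqrt(-4425 - 62) = sqrt(-4487) = I*sqrt(4487)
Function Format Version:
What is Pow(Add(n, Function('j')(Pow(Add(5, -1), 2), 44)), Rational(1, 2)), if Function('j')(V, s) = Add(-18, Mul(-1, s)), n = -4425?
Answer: Mul(I, Pow(4487, Rational(1, 2))) ≈ Mul(66.985, I)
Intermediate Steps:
Pow(Add(n, Function('j')(Pow(Add(5, -1), 2), 44)), Rational(1, 2)) = Pow(Add(-4425, Add(-18, Mul(-1, 44))), Rational(1, 2)) = Pow(Add(-4425, Add(-18, -44)), Rational(1, 2)) = Pow(Add(-4425, -62), Rational(1, 2)) = Pow(-4487, Rational(1, 2)) = Mul(I, Pow(4487, Rational(1, 2)))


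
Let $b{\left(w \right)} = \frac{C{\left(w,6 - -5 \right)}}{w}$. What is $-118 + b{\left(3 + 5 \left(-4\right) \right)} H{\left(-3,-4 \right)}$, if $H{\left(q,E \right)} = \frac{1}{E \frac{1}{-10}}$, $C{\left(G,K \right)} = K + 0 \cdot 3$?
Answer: $- \frac{4067}{34} \approx -119.62$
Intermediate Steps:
$C{\left(G,K \right)} = K$ ($C{\left(G,K \right)} = K + 0 = K$)
$H{\left(q,E \right)} = - \frac{10}{E}$ ($H{\left(q,E \right)} = \frac{1}{E \left(- \frac{1}{10}\right)} = \frac{1}{\left(- \frac{1}{10}\right) E} = - \frac{10}{E}$)
$b{\left(w \right)} = \frac{11}{w}$ ($b{\left(w \right)} = \frac{6 - -5}{w} = \frac{6 + 5}{w} = \frac{11}{w}$)
$-118 + b{\left(3 + 5 \left(-4\right) \right)} H{\left(-3,-4 \right)} = -118 + \frac{11}{3 + 5 \left(-4\right)} \left(- \frac{10}{-4}\right) = -118 + \frac{11}{3 - 20} \left(\left(-10\right) \left(- \frac{1}{4}\right)\right) = -118 + \frac{11}{-17} \cdot \frac{5}{2} = -118 + 11 \left(- \frac{1}{17}\right) \frac{5}{2} = -118 - \frac{55}{34} = - \frac{4067}{34}$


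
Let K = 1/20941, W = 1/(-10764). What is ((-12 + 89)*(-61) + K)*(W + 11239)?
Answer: -2974810720775555/56352231 ≈ -5.2790e+7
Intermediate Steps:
W = -1/10764 ≈ -9.2902e-5
K = 1/20941 ≈ 4.7753e-5
((-12 + 89)*(-61) + K)*(W + 11239) = ((-12 + 89)*(-61) + 1/20941)*(-1/10764 + 11239) = (77*(-61) + 1/20941)*(120976595/10764) = (-4697 + 1/20941)*(120976595/10764) = -98359876/20941*120976595/10764 = -2974810720775555/56352231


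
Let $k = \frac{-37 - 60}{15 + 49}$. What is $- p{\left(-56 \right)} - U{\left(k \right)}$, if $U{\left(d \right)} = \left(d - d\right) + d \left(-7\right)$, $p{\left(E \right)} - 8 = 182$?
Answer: $- \frac{12839}{64} \approx -200.61$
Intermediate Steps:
$p{\left(E \right)} = 190$ ($p{\left(E \right)} = 8 + 182 = 190$)
$k = - \frac{97}{64} \approx -1.5156$
$U{\left(d \right)} = - 7 d$ ($U{\left(d \right)} = 0 - 7 d = - 7 d$)
$- p{\left(-56 \right)} - U{\left(k \right)} = \left(-1\right) 190 - \left(-7\right) \left(- \frac{97}{64}\right) = -190 - \frac{679}{64} = - \frac{12839}{64}$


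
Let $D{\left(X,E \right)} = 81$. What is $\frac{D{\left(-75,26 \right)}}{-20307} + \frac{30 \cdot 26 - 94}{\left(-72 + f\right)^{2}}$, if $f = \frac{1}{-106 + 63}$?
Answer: $\frac{8326926323}{64924247521} \approx 0.12826$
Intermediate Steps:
$f = - \frac{1}{43}$ ($f = \frac{1}{-43} = - \frac{1}{43} \approx -0.023256$)
$\frac{D{\left(-75,26 \right)}}{-20307} + \frac{30 \cdot 26 - 94}{\left(-72 + f\right)^{2}} = \frac{81}{-20307} + \frac{30 \cdot 26 - 94}{\left(-72 - \frac{1}{43}\right)^{2}} = 81 \left(- \frac{1}{20307}\right) + \frac{780 - 94}{\left(- \frac{3097}{43}\right)^{2}} = - \frac{27}{6769} + \frac{686}{\frac{9591409}{1849}} = - \frac{27}{6769} + 686 \cdot \frac{1849}{9591409} = - \frac{27}{6769} + \frac{1268414}{9591409} = \frac{8326926323}{64924247521}$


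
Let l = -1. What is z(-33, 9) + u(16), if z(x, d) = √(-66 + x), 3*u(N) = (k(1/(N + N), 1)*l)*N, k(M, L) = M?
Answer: -⅙ + 3*I*√11 ≈ -0.16667 + 9.9499*I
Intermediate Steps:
u(N) = -⅙ (u(N) = ((-1/(N + N))*N)/3 = ((-1/(2*N))*N)/3 = (⅓)*(-½) = -⅙)
z(-33, 9) + u(16) = √(-66 - 33) - ⅙ = √(-99) - ⅙ = 3*I*√11 - ⅙ = -⅙ + 3*I*√11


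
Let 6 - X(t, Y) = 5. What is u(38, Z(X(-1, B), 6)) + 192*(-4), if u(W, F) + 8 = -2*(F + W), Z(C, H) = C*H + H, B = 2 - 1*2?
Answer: -876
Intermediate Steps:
B = 0 (B = 2 - 2 = 0)
X(t, Y) = 1 (X(t, Y) = 6 - 1*5 = 6 - 5 = 1)
Z(C, H) = H + C*H
u(W, F) = -8 - 2*F - 2*W (u(W, F) = -8 - 2*(F + W) = -8 + (-2*F - 2*W) = -8 - 2*F - 2*W)
u(38, Z(X(-1, B), 6)) + 192*(-4) = (-8 - 12*(1 + 1) - 2*38) + 192*(-4) = (-8 - 12*2 - 76) - 768 = (-8 - 2*12 - 76) - 768 = (-8 - 24 - 76) - 768 = -108 - 768 = -876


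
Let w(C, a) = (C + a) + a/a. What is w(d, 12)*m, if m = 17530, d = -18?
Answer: -87650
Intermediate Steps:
w(C, a) = 1 + C + a (w(C, a) = (C + a) + 1 = 1 + C + a)
w(d, 12)*m = (1 - 18 + 12)*17530 = -5*17530 = -87650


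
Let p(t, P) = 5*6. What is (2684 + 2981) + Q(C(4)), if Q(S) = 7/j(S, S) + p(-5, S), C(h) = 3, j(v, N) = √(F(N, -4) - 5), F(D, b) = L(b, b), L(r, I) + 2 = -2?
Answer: 5695 - 7*I/3 ≈ 5695.0 - 2.3333*I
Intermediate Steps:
p(t, P) = 30
L(r, I) = -4 (L(r, I) = -2 - 2 = -4)
F(D, b) = -4
j(v, N) = 3*I (j(v, N) = √(-4 - 5) = √(-9) = 3*I)
Q(S) = 30 - 7*I/3 (Q(S) = 7/((3*I)) + 30 = 7*(-I/3) + 30 = -7*I/3 + 30 = 30 - 7*I/3)
(2684 + 2981) + Q(C(4)) = (2684 + 2981) + (30 - 7*I/3) = 5665 + (30 - 7*I/3) = 5695 - 7*I/3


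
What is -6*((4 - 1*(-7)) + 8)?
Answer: -114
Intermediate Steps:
-6*((4 - 1*(-7)) + 8) = -6*((4 + 7) + 8) = -6*(11 + 8) = -6*19 = -114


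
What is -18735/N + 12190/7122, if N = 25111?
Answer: 86336210/89420271 ≈ 0.96551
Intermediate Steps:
-18735/N + 12190/7122 = -18735/25111 + 12190/7122 = -18735*1/25111 + 12190*(1/7122) = -18735/25111 + 6095/3561 = 86336210/89420271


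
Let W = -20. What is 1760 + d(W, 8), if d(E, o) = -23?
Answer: 1737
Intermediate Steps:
1760 + d(W, 8) = 1760 - 23 = 1737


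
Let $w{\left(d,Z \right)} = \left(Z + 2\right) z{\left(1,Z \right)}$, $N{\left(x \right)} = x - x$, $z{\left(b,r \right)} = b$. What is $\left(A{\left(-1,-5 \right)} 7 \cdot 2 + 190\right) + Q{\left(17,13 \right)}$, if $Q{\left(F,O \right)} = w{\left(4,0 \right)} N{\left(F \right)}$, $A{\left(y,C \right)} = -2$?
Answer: $162$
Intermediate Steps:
$N{\left(x \right)} = 0$
$w{\left(d,Z \right)} = 2 + Z$ ($w{\left(d,Z \right)} = \left(Z + 2\right) 1 = \left(2 + Z\right) 1 = 2 + Z$)
$Q{\left(F,O \right)} = 0$ ($Q{\left(F,O \right)} = \left(2 + 0\right) 0 = 2 \cdot 0 = 0$)
$\left(A{\left(-1,-5 \right)} 7 \cdot 2 + 190\right) + Q{\left(17,13 \right)} = \left(\left(-2\right) 7 \cdot 2 + 190\right) + 0 = \left(\left(-14\right) 2 + 190\right) + 0 = \left(-28 + 190\right) + 0 = 162 + 0 = 162$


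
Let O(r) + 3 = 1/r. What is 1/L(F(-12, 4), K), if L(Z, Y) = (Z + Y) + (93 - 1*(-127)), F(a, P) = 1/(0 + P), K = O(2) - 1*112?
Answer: 4/423 ≈ 0.0094563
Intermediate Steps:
O(r) = -3 + 1/r
K = -229/2 (K = (-3 + 1/2) - 1*112 = (-3 + ½) - 112 = -5/2 - 112 = -229/2 ≈ -114.50)
F(a, P) = 1/P
L(Z, Y) = 220 + Y + Z (L(Z, Y) = (Y + Z) + (93 + 127) = (Y + Z) + 220 = 220 + Y + Z)
1/L(F(-12, 4), K) = 1/(220 - 229/2 + 1/4) = 1/(220 - 229/2 + ¼) = 1/(423/4) = 4/423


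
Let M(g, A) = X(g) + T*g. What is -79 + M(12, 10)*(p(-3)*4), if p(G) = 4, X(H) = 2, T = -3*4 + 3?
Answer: -1775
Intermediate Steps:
T = -9 (T = -12 + 3 = -9)
M(g, A) = 2 - 9*g
-79 + M(12, 10)*(p(-3)*4) = -79 + (2 - 9*12)*(4*4) = -79 + (2 - 108)*16 = -79 - 106*16 = -79 - 1696 = -1775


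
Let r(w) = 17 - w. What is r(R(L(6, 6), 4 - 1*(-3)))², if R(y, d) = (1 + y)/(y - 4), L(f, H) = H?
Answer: 729/4 ≈ 182.25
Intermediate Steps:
R(y, d) = (1 + y)/(-4 + y)
r(R(L(6, 6), 4 - 1*(-3)))² = (17 - (1 + 6)/(-4 + 6))² = (17 - 7/2)² = (27/2)² = 729/4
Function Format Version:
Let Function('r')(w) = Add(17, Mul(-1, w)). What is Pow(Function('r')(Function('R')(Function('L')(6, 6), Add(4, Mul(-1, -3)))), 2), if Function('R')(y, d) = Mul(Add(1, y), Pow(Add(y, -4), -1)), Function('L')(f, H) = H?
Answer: Rational(729, 4) ≈ 182.25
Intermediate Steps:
Function('R')(y, d) = Mul(Pow(Add(-4, y), -1), Add(1, y)) (Function('R')(y, d) = Mul(Add(1, y), Pow(Add(-4, y), -1)) = Mul(Pow(Add(-4, y), -1), Add(1, y)))
Pow(Function('r')(Function('R')(Function('L')(6, 6), Add(4, Mul(-1, -3)))), 2) = Pow(Add(17, Mul(-1, Mul(Pow(Add(-4, 6), -1), Add(1, 6)))), 2) = Pow(Add(17, Mul(-1, Mul(Pow(2, -1), 7))), 2) = Pow(Add(17, Mul(-1, Mul(Rational(1, 2), 7))), 2) = Pow(Add(17, Mul(-1, Rational(7, 2))), 2) = Pow(Add(17, Rational(-7, 2)), 2) = Pow(Rational(27, 2), 2) = Rational(729, 4)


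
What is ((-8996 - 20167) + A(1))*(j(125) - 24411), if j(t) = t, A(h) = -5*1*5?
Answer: 708859768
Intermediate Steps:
A(h) = -25 (A(h) = -5*5 = -25)
((-8996 - 20167) + A(1))*(j(125) - 24411) = ((-8996 - 20167) - 25)*(125 - 24411) = (-29163 - 25)*(-24286) = -29188*(-24286) = 708859768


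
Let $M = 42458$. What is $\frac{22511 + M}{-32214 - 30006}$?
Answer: $- \frac{64969}{62220} \approx -1.0442$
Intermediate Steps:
$\frac{22511 + M}{-32214 - 30006} = \frac{22511 + 42458}{-32214 - 30006} = \frac{64969}{-62220} = 64969 \left(- \frac{1}{62220}\right) = - \frac{64969}{62220}$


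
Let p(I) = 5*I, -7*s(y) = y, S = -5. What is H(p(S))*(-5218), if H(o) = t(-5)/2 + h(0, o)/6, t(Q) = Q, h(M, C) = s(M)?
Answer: 13045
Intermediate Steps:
s(y) = -y/7
h(M, C) = -M/7
H(o) = -5/2 (H(o) = -5/2 - ⅐*0/6 = -5*½ + 0*(⅙) = -5/2 + 0 = -5/2)
H(p(S))*(-5218) = -5/2*(-5218) = 13045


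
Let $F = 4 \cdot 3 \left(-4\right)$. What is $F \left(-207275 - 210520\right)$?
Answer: $20054160$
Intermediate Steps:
$F = -48$ ($F = 12 \left(-4\right) = -48$)
$F \left(-207275 - 210520\right) = - 48 \left(-207275 - 210520\right) = \left(-48\right) \left(-417795\right) = 20054160$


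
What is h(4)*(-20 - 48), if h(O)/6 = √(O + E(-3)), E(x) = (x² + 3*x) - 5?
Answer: -408*I ≈ -408.0*I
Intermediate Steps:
E(x) = -5 + x² + 3*x
h(O) = 6*√(-5 + O) (h(O) = 6*√(O + (-5 + (-3)² + 3*(-3))) = 6*√(O + (-5 + 9 - 9)) = 6*√(O - 5) = 6*√(-5 + O))
h(4)*(-20 - 48) = (6*√(-5 + 4))*(-20 - 48) = (6*√(-1))*(-68) = (6*I)*(-68) = -408*I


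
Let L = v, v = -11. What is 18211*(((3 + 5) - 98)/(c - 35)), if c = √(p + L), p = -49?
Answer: 11472930/257 + 655596*I*√15/257 ≈ 44642.0 + 9879.8*I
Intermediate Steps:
L = -11
c = 2*I*√15 (c = √(-49 - 11) = √(-60) = 2*I*√15 ≈ 7.746*I)
18211*(((3 + 5) - 98)/(c - 35)) = 18211*(((3 + 5) - 98)/(2*I*√15 - 35)) = 18211*((8 - 98)/(-35 + 2*I*√15)) = 18211*(-90/(-35 + 2*I*√15)) = -1638990/(-35 + 2*I*√15)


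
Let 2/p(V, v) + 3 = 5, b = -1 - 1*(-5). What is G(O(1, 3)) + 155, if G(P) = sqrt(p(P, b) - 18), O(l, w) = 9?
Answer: 155 + I*sqrt(17) ≈ 155.0 + 4.1231*I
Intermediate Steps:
b = 4 (b = -1 + 5 = 4)
p(V, v) = 1 (p(V, v) = 2/(-3 + 5) = 2/2 = 2*(1/2) = 1)
G(P) = I*sqrt(17) (G(P) = sqrt(1 - 18) = sqrt(-17) = I*sqrt(17))
G(O(1, 3)) + 155 = I*sqrt(17) + 155 = 155 + I*sqrt(17)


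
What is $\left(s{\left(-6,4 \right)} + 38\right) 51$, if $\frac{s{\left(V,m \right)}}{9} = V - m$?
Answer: $-2652$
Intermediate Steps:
$s{\left(V,m \right)} = - 9 m + 9 V$ ($s{\left(V,m \right)} = 9 \left(V - m\right) = - 9 m + 9 V$)
$\left(s{\left(-6,4 \right)} + 38\right) 51 = \left(\left(\left(-9\right) 4 + 9 \left(-6\right)\right) + 38\right) 51 = \left(\left(-36 - 54\right) + 38\right) 51 = \left(-90 + 38\right) 51 = \left(-52\right) 51 = -2652$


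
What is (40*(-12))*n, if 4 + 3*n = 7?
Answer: -480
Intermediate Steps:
n = 1 (n = -4/3 + (⅓)*7 = -4/3 + 7/3 = 1)
(40*(-12))*n = (40*(-12))*1 = -480*1 = -480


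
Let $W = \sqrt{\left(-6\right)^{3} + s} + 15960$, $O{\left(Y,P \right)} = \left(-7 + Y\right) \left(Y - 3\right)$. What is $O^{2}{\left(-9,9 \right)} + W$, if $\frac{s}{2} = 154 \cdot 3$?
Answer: $52824 + 2 \sqrt{177} \approx 52851.0$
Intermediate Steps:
$O{\left(Y,P \right)} = \left(-7 + Y\right) \left(-3 + Y\right)$
$s = 924$ ($s = 2 \cdot 154 \cdot 3 = 2 \cdot 462 = 924$)
$W = 15960 + 2 \sqrt{177}$ ($W = \sqrt{\left(-6\right)^{3} + 924} + 15960 = \sqrt{-216 + 924} + 15960 = \sqrt{708} + 15960 = 2 \sqrt{177} + 15960 = 15960 + 2 \sqrt{177} \approx 15987.0$)
$O^{2}{\left(-9,9 \right)} + W = \left(21 + \left(-9\right)^{2} - -90\right)^{2} + \left(15960 + 2 \sqrt{177}\right) = \left(21 + 81 + 90\right)^{2} + \left(15960 + 2 \sqrt{177}\right) = 192^{2} + \left(15960 + 2 \sqrt{177}\right) = 36864 + \left(15960 + 2 \sqrt{177}\right) = 52824 + 2 \sqrt{177}$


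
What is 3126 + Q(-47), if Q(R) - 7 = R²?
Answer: 5342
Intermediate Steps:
Q(R) = 7 + R²
3126 + Q(-47) = 3126 + (7 + (-47)²) = 3126 + (7 + 2209) = 3126 + 2216 = 5342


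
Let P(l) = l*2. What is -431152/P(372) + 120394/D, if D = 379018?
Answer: -10207799725/17624337 ≈ -579.19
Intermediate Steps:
P(l) = 2*l
-431152/P(372) + 120394/D = -431152/(2*372) + 120394/379018 = -431152/744 + 120394*(1/379018) = -431152*1/744 + 60197/189509 = -53894/93 + 60197/189509 = -10207799725/17624337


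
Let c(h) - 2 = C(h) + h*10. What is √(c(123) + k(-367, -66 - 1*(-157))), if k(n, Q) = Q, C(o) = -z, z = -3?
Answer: √1326 ≈ 36.414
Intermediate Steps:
C(o) = 3 (C(o) = -1*(-3) = 3)
c(h) = 5 + 10*h (c(h) = 2 + (3 + h*10) = 2 + (3 + 10*h) = 5 + 10*h)
√(c(123) + k(-367, -66 - 1*(-157))) = √((5 + 10*123) + (-66 - 1*(-157))) = √((5 + 1230) + (-66 + 157)) = √(1235 + 91) = √1326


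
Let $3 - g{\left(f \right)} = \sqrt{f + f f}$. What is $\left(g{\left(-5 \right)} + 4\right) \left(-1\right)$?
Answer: $-7 + 2 \sqrt{5} \approx -2.5279$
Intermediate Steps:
$g{\left(f \right)} = 3 - \sqrt{f + f^{2}}$ ($g{\left(f \right)} = 3 - \sqrt{f + f f} = 3 - \sqrt{f + f^{2}}$)
$\left(g{\left(-5 \right)} + 4\right) \left(-1\right) = \left(\left(3 - \sqrt{- 5 \left(1 - 5\right)}\right) + 4\right) \left(-1\right) = \left(\left(3 - \sqrt{\left(-5\right) \left(-4\right)}\right) + 4\right) \left(-1\right) = \left(\left(3 - \sqrt{20}\right) + 4\right) \left(-1\right) = \left(\left(3 - 2 \sqrt{5}\right) + 4\right) \left(-1\right) = \left(7 - 2 \sqrt{5}\right) \left(-1\right) = -7 + 2 \sqrt{5}$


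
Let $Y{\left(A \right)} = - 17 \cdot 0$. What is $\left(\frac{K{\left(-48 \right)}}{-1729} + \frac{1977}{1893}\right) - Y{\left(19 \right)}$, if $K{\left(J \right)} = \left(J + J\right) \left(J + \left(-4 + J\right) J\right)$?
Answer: $\frac{149429459}{1090999} \approx 136.97$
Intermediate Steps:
$K{\left(J \right)} = 2 J \left(J + J \left(-4 + J\right)\right)$
$Y{\left(A \right)} = 0$ ($Y{\left(A \right)} = \left(-1\right) 0 = 0$)
$\left(\frac{K{\left(-48 \right)}}{-1729} + \frac{1977}{1893}\right) - Y{\left(19 \right)} = \left(\frac{2 \left(-48\right)^{2} \left(-3 - 48\right)}{-1729} + \frac{1977}{1893}\right) - 0 = \left(2 \cdot 2304 \left(-51\right) \left(- \frac{1}{1729}\right) + 1977 \cdot \frac{1}{1893}\right) + 0 = \left(\left(-235008\right) \left(- \frac{1}{1729}\right) + \frac{659}{631}\right) + 0 = \left(\frac{235008}{1729} + \frac{659}{631}\right) + 0 = \frac{149429459}{1090999} + 0 = \frac{149429459}{1090999}$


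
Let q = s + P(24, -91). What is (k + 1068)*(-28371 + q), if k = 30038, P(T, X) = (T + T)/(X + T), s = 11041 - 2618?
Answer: -41575159784/67 ≈ -6.2052e+8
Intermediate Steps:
s = 8423
P(T, X) = 2*T/(T + X) (P(T, X) = (2*T)/(T + X) = 2*T/(T + X))
q = 564293/67 (q = 8423 + 2*24/(24 - 91) = 8423 + 2*24/(-67) = 8423 + 2*24*(-1/67) = 8423 - 48/67 = 564293/67 ≈ 8422.3)
(k + 1068)*(-28371 + q) = (30038 + 1068)*(-28371 + 564293/67) = 31106*(-1336564/67) = -41575159784/67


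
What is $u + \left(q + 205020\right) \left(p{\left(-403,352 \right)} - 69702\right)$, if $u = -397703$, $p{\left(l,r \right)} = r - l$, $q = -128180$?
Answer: $-5298285183$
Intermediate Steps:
$u + \left(q + 205020\right) \left(p{\left(-403,352 \right)} - 69702\right) = -397703 + \left(-128180 + 205020\right) \left(\left(352 - -403\right) - 69702\right) = -397703 + 76840 \left(\left(352 + 403\right) - 69702\right) = -397703 + 76840 \left(755 - 69702\right) = -397703 + 76840 \left(-68947\right) = -397703 - 5297887480 = -5298285183$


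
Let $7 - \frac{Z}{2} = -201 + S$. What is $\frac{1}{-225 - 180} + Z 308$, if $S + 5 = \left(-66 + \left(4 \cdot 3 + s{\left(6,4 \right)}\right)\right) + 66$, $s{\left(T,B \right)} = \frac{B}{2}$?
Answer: $\frac{49646519}{405} \approx 1.2258 \cdot 10^{5}$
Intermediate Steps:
$s{\left(T,B \right)} = \frac{B}{2}$ ($s{\left(T,B \right)} = B \frac{1}{2} = \frac{B}{2}$)
$S = 9$ ($S = -5 + \left(\left(-66 + \left(4 \cdot 3 + \frac{1}{2} \cdot 4\right)\right) + 66\right) = -5 + \left(\left(-66 + \left(12 + 2\right)\right) + 66\right) = -5 + \left(\left(-66 + 14\right) + 66\right) = -5 + \left(-52 + 66\right) = -5 + 14 = 9$)
$Z = 398$ ($Z = 14 - 2 \left(-201 + 9\right) = 14 - -384 = 14 + 384 = 398$)
$\frac{1}{-225 - 180} + Z 308 = \frac{1}{-225 - 180} + 398 \cdot 308 = \frac{1}{-405} + 122584 = - \frac{1}{405} + 122584 = \frac{49646519}{405}$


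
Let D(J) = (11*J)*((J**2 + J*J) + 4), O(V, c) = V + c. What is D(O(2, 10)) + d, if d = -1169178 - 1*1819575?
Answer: -2950209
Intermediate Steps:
D(J) = 11*J*(4 + 2*J**2) (D(J) = (11*J)*((J**2 + J**2) + 4) = (11*J)*(2*J**2 + 4) = (11*J)*(4 + 2*J**2) = 11*J*(4 + 2*J**2))
d = -2988753 (d = -1169178 - 1819575 = -2988753)
D(O(2, 10)) + d = 22*(2 + 10)*(2 + (2 + 10)**2) - 2988753 = 22*12*(2 + 12**2) - 2988753 = 22*12*(2 + 144) - 2988753 = 22*12*146 - 2988753 = 38544 - 2988753 = -2950209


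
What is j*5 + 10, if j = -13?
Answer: -55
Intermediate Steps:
j*5 + 10 = -13*5 + 10 = -65 + 10 = -55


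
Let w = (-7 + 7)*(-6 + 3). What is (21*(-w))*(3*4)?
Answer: 0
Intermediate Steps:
w = 0 (w = 0*(-3) = 0)
(21*(-w))*(3*4) = (21*(-1*0))*(3*4) = (21*0)*12 = 0*12 = 0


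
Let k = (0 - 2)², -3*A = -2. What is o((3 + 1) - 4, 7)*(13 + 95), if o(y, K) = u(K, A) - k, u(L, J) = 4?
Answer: 0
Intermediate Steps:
A = ⅔ (A = -⅓*(-2) = ⅔ ≈ 0.66667)
k = 4 (k = (-2)² = 4)
o(y, K) = 0 (o(y, K) = 4 - 1*4 = 4 - 4 = 0)
o((3 + 1) - 4, 7)*(13 + 95) = 0*(13 + 95) = 0*108 = 0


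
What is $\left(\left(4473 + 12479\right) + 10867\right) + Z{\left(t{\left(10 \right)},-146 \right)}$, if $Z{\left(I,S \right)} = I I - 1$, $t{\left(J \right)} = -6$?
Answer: $27854$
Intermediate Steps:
$Z{\left(I,S \right)} = -1 + I^{2}$ ($Z{\left(I,S \right)} = I^{2} - 1 = -1 + I^{2}$)
$\left(\left(4473 + 12479\right) + 10867\right) + Z{\left(t{\left(10 \right)},-146 \right)} = \left(\left(4473 + 12479\right) + 10867\right) - \left(1 - \left(-6\right)^{2}\right) = \left(16952 + 10867\right) + \left(-1 + 36\right) = 27819 + 35 = 27854$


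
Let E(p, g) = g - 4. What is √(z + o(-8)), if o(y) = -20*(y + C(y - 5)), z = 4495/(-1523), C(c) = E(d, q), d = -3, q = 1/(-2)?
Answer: √573036365/1523 ≈ 15.718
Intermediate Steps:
q = -½ ≈ -0.50000
E(p, g) = -4 + g
C(c) = -9/2 (C(c) = -4 - ½ = -9/2)
z = -4495/1523 (z = 4495*(-1/1523) = -4495/1523 ≈ -2.9514)
o(y) = 90 - 20*y (o(y) = -20*(y - 9/2) = -20*(-9/2 + y) = 90 - 20*y)
√(z + o(-8)) = √(-4495/1523 + (90 - 20*(-8))) = √(-4495/1523 + (90 + 160)) = √(-4495/1523 + 250) = √(376255/1523) = √573036365/1523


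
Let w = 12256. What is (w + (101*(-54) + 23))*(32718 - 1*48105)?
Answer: -105016275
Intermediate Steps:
(w + (101*(-54) + 23))*(32718 - 1*48105) = (12256 + (101*(-54) + 23))*(32718 - 1*48105) = (12256 + (-5454 + 23))*(32718 - 48105) = (12256 - 5431)*(-15387) = 6825*(-15387) = -105016275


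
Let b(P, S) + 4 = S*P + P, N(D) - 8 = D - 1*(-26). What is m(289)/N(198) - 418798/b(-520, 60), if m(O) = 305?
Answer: 259313/17864 ≈ 14.516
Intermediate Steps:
N(D) = 34 + D (N(D) = 8 + (D - 1*(-26)) = 8 + (D + 26) = 8 + (26 + D) = 34 + D)
b(P, S) = -4 + P + P*S (b(P, S) = -4 + (S*P + P) = -4 + (P*S + P) = -4 + (P + P*S) = -4 + P + P*S)
m(289)/N(198) - 418798/b(-520, 60) = 305/(34 + 198) - 418798/(-4 - 520 - 520*60) = 305/232 - 418798/(-4 - 520 - 31200) = 305*(1/232) - 418798/(-31724) = 305/232 - 418798*(-1/31724) = 305/232 + 2033/154 = 259313/17864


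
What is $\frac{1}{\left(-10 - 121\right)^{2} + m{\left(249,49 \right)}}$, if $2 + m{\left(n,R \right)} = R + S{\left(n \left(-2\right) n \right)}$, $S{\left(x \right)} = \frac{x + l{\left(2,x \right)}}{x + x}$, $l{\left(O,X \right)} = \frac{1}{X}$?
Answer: $\frac{30752992008}{529212862969669} \approx 5.8111 \cdot 10^{-5}$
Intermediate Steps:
$S{\left(x \right)} = \frac{x + \frac{1}{x}}{2 x}$ ($S{\left(x \right)} = \frac{x + \frac{1}{x}}{x + x} = \frac{x + \frac{1}{x}}{2 x}$)
$m{\left(n,R \right)} = -2 + R + \frac{1 + 4 n^{4}}{8 n^{4}}$ ($m{\left(n,R \right)} = -2 + \left(R + \frac{1 + \left(n \left(-2\right) n\right)^{2}}{2 \cdot 4 n^{4}}\right) = -2 + \left(R + \frac{1 + \left(- 2 n n\right)^{2}}{2 \cdot 4 n^{4}}\right) = -2 + \left(R + \frac{1 + \left(- 2 n^{2}\right)^{2}}{2 \cdot 4 n^{4}}\right) = -2 + \left(R + \frac{\frac{1}{4 n^{4}} \left(1 + 4 n^{4}\right)}{2}\right) = -2 + \left(R + \frac{1 + 4 n^{4}}{8 n^{4}}\right) = -2 + R + \frac{1 + 4 n^{4}}{8 n^{4}}$)
$\frac{1}{\left(-10 - 121\right)^{2} + m{\left(249,49 \right)}} = \frac{1}{\left(-10 - 121\right)^{2} + \left(- \frac{3}{2} + 49 + \frac{1}{8 \cdot 3844124001}\right)} = \frac{1}{\left(-131\right)^{2} + \left(- \frac{3}{2} + 49 + \frac{1}{8} \cdot \frac{1}{3844124001}\right)} = \frac{1}{17161 + \left(- \frac{3}{2} + 49 + \frac{1}{30752992008}\right)} = \frac{1}{17161 + \frac{1460767120381}{30752992008}} = \frac{1}{\frac{529212862969669}{30752992008}} = \frac{30752992008}{529212862969669}$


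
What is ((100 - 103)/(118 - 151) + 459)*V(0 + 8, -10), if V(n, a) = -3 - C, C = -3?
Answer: 0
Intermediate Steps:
V(n, a) = 0 (V(n, a) = -3 - 1*(-3) = -3 + 3 = 0)
((100 - 103)/(118 - 151) + 459)*V(0 + 8, -10) = ((100 - 103)/(118 - 151) + 459)*0 = (-3/(-33) + 459)*0 = (-3*(-1/33) + 459)*0 = (1/11 + 459)*0 = (5050/11)*0 = 0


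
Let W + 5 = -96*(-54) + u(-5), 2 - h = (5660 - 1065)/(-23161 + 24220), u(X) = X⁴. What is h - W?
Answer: -6148913/1059 ≈ -5806.3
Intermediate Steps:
h = -2477/1059 (h = 2 - (5660 - 1065)/(-23161 + 24220) = 2 - 4595/1059 = -2477/1059 ≈ -2.3390)
W = 5804 (W = -5 + (-96*(-54) + (-5)⁴) = -5 + (5184 + 625) = -5 + 5809 = 5804)
h - W = -2477/1059 - 1*5804 = -2477/1059 - 5804 = -6148913/1059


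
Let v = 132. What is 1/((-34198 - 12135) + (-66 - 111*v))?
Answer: -1/61051 ≈ -1.6380e-5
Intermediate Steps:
1/((-34198 - 12135) + (-66 - 111*v)) = 1/((-34198 - 12135) + (-66 - 111*132)) = 1/(-46333 + (-66 - 14652)) = 1/(-46333 - 14718) = 1/(-61051) = -1/61051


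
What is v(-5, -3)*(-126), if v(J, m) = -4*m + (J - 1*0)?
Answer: -882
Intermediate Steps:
v(J, m) = J - 4*m (v(J, m) = -4*m + (J + 0) = -4*m + J = J - 4*m)
v(-5, -3)*(-126) = (-5 - 4*(-3))*(-126) = (-5 + 12)*(-126) = 7*(-126) = -882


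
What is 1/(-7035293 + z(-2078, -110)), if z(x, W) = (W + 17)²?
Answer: -1/7026644 ≈ -1.4232e-7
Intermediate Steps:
z(x, W) = (17 + W)²
1/(-7035293 + z(-2078, -110)) = 1/(-7035293 + (17 - 110)²) = 1/(-7035293 + (-93)²) = 1/(-7035293 + 8649) = 1/(-7026644) = -1/7026644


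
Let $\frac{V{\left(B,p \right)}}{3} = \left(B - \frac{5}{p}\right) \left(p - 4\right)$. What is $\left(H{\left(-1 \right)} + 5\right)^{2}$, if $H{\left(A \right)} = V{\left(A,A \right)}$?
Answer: $3025$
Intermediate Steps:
$V{\left(B,p \right)} = 3 \left(-4 + p\right) \left(B - \frac{5}{p}\right)$ ($V{\left(B,p \right)} = 3 \left(B - \frac{5}{p}\right) \left(p - 4\right) = 3 \left(B - \frac{5}{p}\right) \left(-4 + p\right) = 3 \left(-4 + p\right) \left(B - \frac{5}{p}\right)$)
$H{\left(A \right)} = -15 - 12 A + 3 A^{2} + \frac{60}{A}$ ($H{\left(A \right)} = -15 - 12 A + \frac{60}{A} + 3 A A = -15 - 12 A + \frac{60}{A} + 3 A^{2} = -15 - 12 A + 3 A^{2} + \frac{60}{A}$)
$\left(H{\left(-1 \right)} + 5\right)^{2} = \left(\left(-15 - -12 + 3 \left(-1\right)^{2} + \frac{60}{-1}\right) + 5\right)^{2} = \left(\left(-15 + 12 + 3 \cdot 1 + 60 \left(-1\right)\right) + 5\right)^{2} = \left(\left(-15 + 12 + 3 - 60\right) + 5\right)^{2} = \left(-60 + 5\right)^{2} = \left(-55\right)^{2} = 3025$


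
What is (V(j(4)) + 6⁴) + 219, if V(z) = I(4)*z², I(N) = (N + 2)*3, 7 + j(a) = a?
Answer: 1677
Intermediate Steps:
j(a) = -7 + a
I(N) = 6 + 3*N (I(N) = (2 + N)*3 = 6 + 3*N)
V(z) = 18*z² (V(z) = (6 + 3*4)*z² = (6 + 12)*z² = 18*z²)
(V(j(4)) + 6⁴) + 219 = (18*(-7 + 4)² + 6⁴) + 219 = (18*(-3)² + 1296) + 219 = (18*9 + 1296) + 219 = (162 + 1296) + 219 = 1458 + 219 = 1677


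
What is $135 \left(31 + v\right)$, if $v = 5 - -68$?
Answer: $14040$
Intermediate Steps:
$v = 73$ ($v = 5 + 68 = 73$)
$135 \left(31 + v\right) = 135 \left(31 + 73\right) = 135 \cdot 104 = 14040$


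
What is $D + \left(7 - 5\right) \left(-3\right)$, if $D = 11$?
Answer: $5$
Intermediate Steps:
$D + \left(7 - 5\right) \left(-3\right) = 11 + \left(7 - 5\right) \left(-3\right) = 11 + 2 \left(-3\right) = 11 - 6 = 5$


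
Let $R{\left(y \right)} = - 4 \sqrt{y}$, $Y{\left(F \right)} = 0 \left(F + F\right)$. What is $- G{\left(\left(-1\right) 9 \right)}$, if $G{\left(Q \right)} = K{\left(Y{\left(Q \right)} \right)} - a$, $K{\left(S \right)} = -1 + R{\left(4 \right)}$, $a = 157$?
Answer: $166$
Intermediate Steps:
$Y{\left(F \right)} = 0$ ($Y{\left(F \right)} = 0 \cdot 2 F = 0$)
$K{\left(S \right)} = -9$ ($K{\left(S \right)} = -1 - 4 \sqrt{4} = -1 - 8 = -9$)
$G{\left(Q \right)} = -166$ ($G{\left(Q \right)} = -9 - 157 = -166$)
$- G{\left(\left(-1\right) 9 \right)} = \left(-1\right) \left(-166\right) = 166$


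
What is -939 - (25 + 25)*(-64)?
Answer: 2261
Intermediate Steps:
-939 - (25 + 25)*(-64) = -939 - 50*(-64) = -939 - 1*(-3200) = -939 + 3200 = 2261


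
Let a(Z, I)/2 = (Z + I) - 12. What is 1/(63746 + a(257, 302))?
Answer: 1/64840 ≈ 1.5423e-5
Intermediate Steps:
a(Z, I) = -24 + 2*I + 2*Z (a(Z, I) = 2*((Z + I) - 12) = 2*((I + Z) - 12) = 2*(-12 + I + Z) = -24 + 2*I + 2*Z)
1/(63746 + a(257, 302)) = 1/(63746 + (-24 + 2*302 + 2*257)) = 1/(63746 + (-24 + 604 + 514)) = 1/(63746 + 1094) = 1/64840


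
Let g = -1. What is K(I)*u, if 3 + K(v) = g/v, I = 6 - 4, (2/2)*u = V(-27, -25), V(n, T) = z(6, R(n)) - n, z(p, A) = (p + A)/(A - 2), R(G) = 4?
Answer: -112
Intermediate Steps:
z(p, A) = (A + p)/(-2 + A)
V(n, T) = 5 - n (V(n, T) = (4 + 6)/(-2 + 4) - n = 10/2 - n = (½)*10 - n = 5 - n)
u = 32 (u = 5 - 1*(-27) = 5 + 27 = 32)
I = 2
K(v) = -3 - 1/v
K(I)*u = (-3 - 1/2)*32 = (-3 - 1*½)*32 = (-3 - ½)*32 = -7/2*32 = -112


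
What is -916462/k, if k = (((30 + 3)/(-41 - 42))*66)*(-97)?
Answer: -38033173/105633 ≈ -360.05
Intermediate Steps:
k = 211266/83 (k = ((33/(-83))*66)*(-97) = ((33*(-1/83))*66)*(-97) = -33/83*66*(-97) = -2178/83*(-97) = 211266/83 ≈ 2545.4)
-916462/k = -916462/211266/83 = -916462*83/211266 = -38033173/105633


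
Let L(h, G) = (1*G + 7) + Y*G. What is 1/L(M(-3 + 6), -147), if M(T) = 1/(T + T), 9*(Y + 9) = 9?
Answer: 1/1036 ≈ 0.00096525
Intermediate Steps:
Y = -8 (Y = -9 + (⅑)*9 = -9 + 1 = -8)
M(T) = 1/(2*T)
L(h, G) = 7 - 7*G (L(h, G) = (1*G + 7) - 8*G = (G + 7) - 8*G = (7 + G) - 8*G = 7 - 7*G)
1/L(M(-3 + 6), -147) = 1/(7 - 7*(-147)) = 1/(7 + 1029) = 1/1036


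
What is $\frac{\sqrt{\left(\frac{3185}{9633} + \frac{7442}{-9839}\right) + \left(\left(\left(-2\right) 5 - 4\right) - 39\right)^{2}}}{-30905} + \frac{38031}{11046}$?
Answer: $\frac{1811}{526} - \frac{58 \sqrt{44378054661759}}{225319052595} \approx 3.4412$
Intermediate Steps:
$\frac{\sqrt{\left(\frac{3185}{9633} + \frac{7442}{-9839}\right) + \left(\left(\left(-2\right) 5 - 4\right) - 39\right)^{2}}}{-30905} + \frac{38031}{11046} = \sqrt{\left(3185 \cdot \frac{1}{9633} + 7442 \left(- \frac{1}{9839}\right)\right) + \left(\left(-10 - 4\right) - 39\right)^{2}} \left(- \frac{1}{30905}\right) + 38031 \cdot \frac{1}{11046} = \sqrt{\left(\frac{245}{741} - \frac{7442}{9839}\right) + \left(-14 - 39\right)^{2}} \left(- \frac{1}{30905}\right) + \frac{1811}{526} = \sqrt{- \frac{3103967}{7290699} + \left(-53\right)^{2}} \left(- \frac{1}{30905}\right) + \frac{1811}{526} = \sqrt{- \frac{3103967}{7290699} + 2809} \left(- \frac{1}{30905}\right) + \frac{1811}{526} = \sqrt{\frac{20476469524}{7290699}} \left(- \frac{1}{30905}\right) + \frac{1811}{526} = \frac{58 \sqrt{44378054661759}}{7290699} \left(- \frac{1}{30905}\right) + \frac{1811}{526} = - \frac{58 \sqrt{44378054661759}}{225319052595} + \frac{1811}{526} = \frac{1811}{526} - \frac{58 \sqrt{44378054661759}}{225319052595}$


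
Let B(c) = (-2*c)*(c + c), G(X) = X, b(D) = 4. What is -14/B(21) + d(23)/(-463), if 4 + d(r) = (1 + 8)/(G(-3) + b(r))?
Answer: -167/58338 ≈ -0.0028626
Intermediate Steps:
B(c) = -4*c² (B(c) = (-2*c)*(2*c) = -4*c²)
d(r) = 5 (d(r) = -4 + (1 + 8)/(-3 + 4) = -4 + 9/1 = -4 + 9*1 = -4 + 9 = 5)
-14/B(21) + d(23)/(-463) = -14/((-4*21²)) + 5/(-463) = -14/((-4*441)) + 5*(-1/463) = -14/(-1764) - 5/463 = -14*(-1/1764) - 5/463 = 1/126 - 5/463 = -167/58338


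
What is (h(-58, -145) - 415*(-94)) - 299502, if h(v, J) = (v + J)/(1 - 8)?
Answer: -260463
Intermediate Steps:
h(v, J) = -J/7 - v/7 (h(v, J) = (J + v)/(-7) = (J + v)*(-⅐) = -J/7 - v/7)
(h(-58, -145) - 415*(-94)) - 299502 = ((-⅐*(-145) - ⅐*(-58)) - 415*(-94)) - 299502 = ((145/7 + 58/7) + 39010) - 299502 = (29 + 39010) - 299502 = 39039 - 299502 = -260463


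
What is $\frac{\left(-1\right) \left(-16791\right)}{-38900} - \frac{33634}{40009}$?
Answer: $- \frac{1980153719}{1556350100} \approx -1.2723$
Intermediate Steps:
$\frac{\left(-1\right) \left(-16791\right)}{-38900} - \frac{33634}{40009} = 16791 \left(- \frac{1}{38900}\right) - \frac{33634}{40009} = - \frac{16791}{38900} - \frac{33634}{40009} = - \frac{1980153719}{1556350100}$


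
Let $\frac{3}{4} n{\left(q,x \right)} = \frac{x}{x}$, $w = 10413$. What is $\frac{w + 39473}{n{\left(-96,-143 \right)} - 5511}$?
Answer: $- \frac{149658}{16529} \approx -9.0543$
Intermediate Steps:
$n{\left(q,x \right)} = \frac{4}{3}$ ($n{\left(q,x \right)} = \frac{4 \frac{x}{x}}{3} = \frac{4}{3} \cdot 1 = \frac{4}{3}$)
$\frac{w + 39473}{n{\left(-96,-143 \right)} - 5511} = \frac{10413 + 39473}{\frac{4}{3} - 5511} = \frac{49886}{- \frac{16529}{3}} = 49886 \left(- \frac{3}{16529}\right) = - \frac{149658}{16529}$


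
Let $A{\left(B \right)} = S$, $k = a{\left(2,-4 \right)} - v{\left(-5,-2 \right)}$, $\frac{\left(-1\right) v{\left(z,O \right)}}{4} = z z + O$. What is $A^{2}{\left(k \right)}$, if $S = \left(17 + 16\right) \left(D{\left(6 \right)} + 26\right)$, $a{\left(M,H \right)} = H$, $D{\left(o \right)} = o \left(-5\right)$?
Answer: $17424$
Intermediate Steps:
$D{\left(o \right)} = - 5 o$
$v{\left(z,O \right)} = - 4 O - 4 z^{2}$ ($v{\left(z,O \right)} = - 4 \left(z z + O\right) = - 4 \left(z^{2} + O\right) = - 4 \left(O + z^{2}\right) = - 4 O - 4 z^{2}$)
$S = -132$ ($S = \left(17 + 16\right) \left(\left(-5\right) 6 + 26\right) = 33 \left(-30 + 26\right) = 33 \left(-4\right) = -132$)
$k = 88$ ($k = -4 - \left(\left(-4\right) \left(-2\right) - 4 \left(-5\right)^{2}\right) = -4 - \left(8 - 100\right) = -4 - -92 = -4 + 92 = 88$)
$A{\left(B \right)} = -132$
$A^{2}{\left(k \right)} = \left(-132\right)^{2} = 17424$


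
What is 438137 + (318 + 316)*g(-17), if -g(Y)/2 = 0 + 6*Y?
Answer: 567473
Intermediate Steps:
g(Y) = -12*Y (g(Y) = -2*(0 + 6*Y) = -12*Y)
438137 + (318 + 316)*g(-17) = 438137 + (318 + 316)*(-12*(-17)) = 438137 + 634*204 = 438137 + 129336 = 567473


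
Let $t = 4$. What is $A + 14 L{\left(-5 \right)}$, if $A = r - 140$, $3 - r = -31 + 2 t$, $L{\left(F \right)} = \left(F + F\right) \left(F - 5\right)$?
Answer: $1286$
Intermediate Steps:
$L{\left(F \right)} = 2 F \left(-5 + F\right)$
$r = 26$ ($r = 3 - \left(-31 + 2 \cdot 4\right) = 3 - \left(-31 + 8\right) = 3 - -23 = 3 + 23 = 26$)
$A = -114$ ($A = 26 - 140 = -114$)
$A + 14 L{\left(-5 \right)} = -114 + 14 \cdot 2 \left(-5\right) \left(-5 - 5\right) = -114 + 14 \cdot 2 \left(-5\right) \left(-10\right) = -114 + 14 \cdot 100 = -114 + 1400 = 1286$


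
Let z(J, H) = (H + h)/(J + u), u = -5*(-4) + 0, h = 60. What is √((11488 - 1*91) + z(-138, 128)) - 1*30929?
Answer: -30929 + 7*√809539/59 ≈ -30822.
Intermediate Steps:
u = 20 (u = 20 + 0 = 20)
z(J, H) = (60 + H)/(20 + J) (z(J, H) = (H + 60)/(J + 20) = (60 + H)/(20 + J))
√((11488 - 1*91) + z(-138, 128)) - 1*30929 = √((11488 - 1*91) + (60 + 128)/(20 - 138)) - 1*30929 = √((11488 - 91) + 188/(-118)) - 30929 = √(11397 - 1/118*188) - 30929 = √(11397 - 94/59) - 30929 = √(672329/59) - 30929 = 7*√809539/59 - 30929 = -30929 + 7*√809539/59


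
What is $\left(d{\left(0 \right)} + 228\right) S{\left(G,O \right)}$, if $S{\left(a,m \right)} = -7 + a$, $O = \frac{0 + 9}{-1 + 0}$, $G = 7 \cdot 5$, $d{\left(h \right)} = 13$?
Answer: $6748$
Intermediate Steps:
$G = 35$
$O = -9$ ($O = \frac{9}{-1} = 9 \left(-1\right) = -9$)
$\left(d{\left(0 \right)} + 228\right) S{\left(G,O \right)} = \left(13 + 228\right) \left(-7 + 35\right) = 241 \cdot 28 = 6748$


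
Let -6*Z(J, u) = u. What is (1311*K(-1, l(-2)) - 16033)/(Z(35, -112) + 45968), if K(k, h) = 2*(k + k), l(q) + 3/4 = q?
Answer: -63831/137960 ≈ -0.46268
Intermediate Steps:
l(q) = -3/4 + q
Z(J, u) = -u/6
K(k, h) = 4*k (K(k, h) = 2*(2*k) = 4*k)
(1311*K(-1, l(-2)) - 16033)/(Z(35, -112) + 45968) = (1311*(4*(-1)) - 16033)/(-1/6*(-112) + 45968) = (1311*(-4) - 16033)/(56/3 + 45968) = (-5244 - 16033)/(137960/3) = -21277*3/137960 = -63831/137960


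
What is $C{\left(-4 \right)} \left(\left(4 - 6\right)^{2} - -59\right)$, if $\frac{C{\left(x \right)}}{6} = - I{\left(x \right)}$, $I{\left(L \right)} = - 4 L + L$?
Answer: $-4536$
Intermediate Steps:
$I{\left(L \right)} = - 3 L$
$C{\left(x \right)} = 18 x$ ($C{\left(x \right)} = 6 \left(- \left(-3\right) x\right) = 6 \cdot 3 x = 18 x$)
$C{\left(-4 \right)} \left(\left(4 - 6\right)^{2} - -59\right) = 18 \left(-4\right) \left(\left(4 - 6\right)^{2} - -59\right) = - 72 \left(\left(-2\right)^{2} + 59\right) = - 72 \left(4 + 59\right) = \left(-72\right) 63 = -4536$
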